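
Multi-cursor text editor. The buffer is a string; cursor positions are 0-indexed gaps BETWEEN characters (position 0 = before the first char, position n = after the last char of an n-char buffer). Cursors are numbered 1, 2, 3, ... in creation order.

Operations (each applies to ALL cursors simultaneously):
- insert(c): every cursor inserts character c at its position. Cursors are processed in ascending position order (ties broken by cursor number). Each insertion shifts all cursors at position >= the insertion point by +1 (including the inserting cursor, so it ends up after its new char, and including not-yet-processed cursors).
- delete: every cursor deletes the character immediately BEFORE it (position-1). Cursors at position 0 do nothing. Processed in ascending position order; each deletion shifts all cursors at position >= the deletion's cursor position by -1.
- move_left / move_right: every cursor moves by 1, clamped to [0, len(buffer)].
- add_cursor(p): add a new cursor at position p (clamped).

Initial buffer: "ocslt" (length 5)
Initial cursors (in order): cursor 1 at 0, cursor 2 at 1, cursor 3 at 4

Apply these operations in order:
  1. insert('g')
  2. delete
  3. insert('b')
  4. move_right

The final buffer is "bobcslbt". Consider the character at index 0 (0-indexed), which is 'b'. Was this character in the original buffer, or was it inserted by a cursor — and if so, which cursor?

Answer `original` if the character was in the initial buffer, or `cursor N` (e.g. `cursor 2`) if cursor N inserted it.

Answer: cursor 1

Derivation:
After op 1 (insert('g')): buffer="gogcslgt" (len 8), cursors c1@1 c2@3 c3@7, authorship 1.2...3.
After op 2 (delete): buffer="ocslt" (len 5), cursors c1@0 c2@1 c3@4, authorship .....
After op 3 (insert('b')): buffer="bobcslbt" (len 8), cursors c1@1 c2@3 c3@7, authorship 1.2...3.
After op 4 (move_right): buffer="bobcslbt" (len 8), cursors c1@2 c2@4 c3@8, authorship 1.2...3.
Authorship (.=original, N=cursor N): 1 . 2 . . . 3 .
Index 0: author = 1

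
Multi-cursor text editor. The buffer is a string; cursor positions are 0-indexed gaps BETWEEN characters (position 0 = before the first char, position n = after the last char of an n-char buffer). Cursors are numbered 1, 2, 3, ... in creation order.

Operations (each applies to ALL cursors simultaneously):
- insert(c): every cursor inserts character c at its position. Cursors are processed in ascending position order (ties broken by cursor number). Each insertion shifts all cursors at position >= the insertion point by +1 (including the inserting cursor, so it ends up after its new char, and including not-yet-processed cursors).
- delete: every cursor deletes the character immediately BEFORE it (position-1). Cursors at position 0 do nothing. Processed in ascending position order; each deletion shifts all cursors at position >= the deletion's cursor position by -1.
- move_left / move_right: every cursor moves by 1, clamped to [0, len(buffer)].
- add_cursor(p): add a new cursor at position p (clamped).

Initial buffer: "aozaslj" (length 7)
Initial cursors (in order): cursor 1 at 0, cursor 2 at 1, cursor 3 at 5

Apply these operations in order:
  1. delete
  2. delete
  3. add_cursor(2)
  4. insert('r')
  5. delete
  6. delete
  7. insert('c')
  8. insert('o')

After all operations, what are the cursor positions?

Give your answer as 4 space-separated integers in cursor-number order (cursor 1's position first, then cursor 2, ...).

Answer: 8 8 8 8

Derivation:
After op 1 (delete): buffer="ozalj" (len 5), cursors c1@0 c2@0 c3@3, authorship .....
After op 2 (delete): buffer="ozlj" (len 4), cursors c1@0 c2@0 c3@2, authorship ....
After op 3 (add_cursor(2)): buffer="ozlj" (len 4), cursors c1@0 c2@0 c3@2 c4@2, authorship ....
After op 4 (insert('r')): buffer="rrozrrlj" (len 8), cursors c1@2 c2@2 c3@6 c4@6, authorship 12..34..
After op 5 (delete): buffer="ozlj" (len 4), cursors c1@0 c2@0 c3@2 c4@2, authorship ....
After op 6 (delete): buffer="lj" (len 2), cursors c1@0 c2@0 c3@0 c4@0, authorship ..
After op 7 (insert('c')): buffer="cccclj" (len 6), cursors c1@4 c2@4 c3@4 c4@4, authorship 1234..
After op 8 (insert('o')): buffer="ccccoooolj" (len 10), cursors c1@8 c2@8 c3@8 c4@8, authorship 12341234..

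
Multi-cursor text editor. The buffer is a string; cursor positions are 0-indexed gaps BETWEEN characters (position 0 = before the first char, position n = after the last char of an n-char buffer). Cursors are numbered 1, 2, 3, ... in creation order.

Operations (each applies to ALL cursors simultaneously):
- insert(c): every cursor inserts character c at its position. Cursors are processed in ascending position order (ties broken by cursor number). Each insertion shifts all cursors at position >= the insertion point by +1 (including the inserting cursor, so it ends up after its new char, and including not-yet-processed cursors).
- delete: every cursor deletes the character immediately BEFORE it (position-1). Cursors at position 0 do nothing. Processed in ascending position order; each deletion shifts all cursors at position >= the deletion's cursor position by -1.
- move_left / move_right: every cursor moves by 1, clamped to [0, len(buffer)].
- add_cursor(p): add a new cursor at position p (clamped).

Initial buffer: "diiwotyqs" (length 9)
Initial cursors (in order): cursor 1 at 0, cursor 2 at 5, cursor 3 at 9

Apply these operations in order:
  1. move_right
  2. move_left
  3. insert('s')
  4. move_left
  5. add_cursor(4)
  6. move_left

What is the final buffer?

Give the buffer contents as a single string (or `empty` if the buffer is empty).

After op 1 (move_right): buffer="diiwotyqs" (len 9), cursors c1@1 c2@6 c3@9, authorship .........
After op 2 (move_left): buffer="diiwotyqs" (len 9), cursors c1@0 c2@5 c3@8, authorship .........
After op 3 (insert('s')): buffer="sdiiwostyqss" (len 12), cursors c1@1 c2@7 c3@11, authorship 1.....2...3.
After op 4 (move_left): buffer="sdiiwostyqss" (len 12), cursors c1@0 c2@6 c3@10, authorship 1.....2...3.
After op 5 (add_cursor(4)): buffer="sdiiwostyqss" (len 12), cursors c1@0 c4@4 c2@6 c3@10, authorship 1.....2...3.
After op 6 (move_left): buffer="sdiiwostyqss" (len 12), cursors c1@0 c4@3 c2@5 c3@9, authorship 1.....2...3.

Answer: sdiiwostyqss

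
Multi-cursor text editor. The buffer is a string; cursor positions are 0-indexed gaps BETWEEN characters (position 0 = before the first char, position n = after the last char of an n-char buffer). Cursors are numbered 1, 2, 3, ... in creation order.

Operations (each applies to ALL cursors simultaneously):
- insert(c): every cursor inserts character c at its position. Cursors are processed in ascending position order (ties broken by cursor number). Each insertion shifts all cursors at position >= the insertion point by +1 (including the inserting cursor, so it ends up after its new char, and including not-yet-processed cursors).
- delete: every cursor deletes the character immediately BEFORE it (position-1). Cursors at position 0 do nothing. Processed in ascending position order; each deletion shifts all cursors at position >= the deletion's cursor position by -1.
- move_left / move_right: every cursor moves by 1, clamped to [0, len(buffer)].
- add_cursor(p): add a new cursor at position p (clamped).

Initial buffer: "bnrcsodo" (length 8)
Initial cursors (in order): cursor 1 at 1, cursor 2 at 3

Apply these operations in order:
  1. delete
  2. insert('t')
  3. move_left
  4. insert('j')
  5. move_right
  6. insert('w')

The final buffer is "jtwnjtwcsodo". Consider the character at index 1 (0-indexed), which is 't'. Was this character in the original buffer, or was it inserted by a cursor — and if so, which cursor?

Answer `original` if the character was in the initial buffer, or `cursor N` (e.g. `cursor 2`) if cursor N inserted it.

Answer: cursor 1

Derivation:
After op 1 (delete): buffer="ncsodo" (len 6), cursors c1@0 c2@1, authorship ......
After op 2 (insert('t')): buffer="tntcsodo" (len 8), cursors c1@1 c2@3, authorship 1.2.....
After op 3 (move_left): buffer="tntcsodo" (len 8), cursors c1@0 c2@2, authorship 1.2.....
After op 4 (insert('j')): buffer="jtnjtcsodo" (len 10), cursors c1@1 c2@4, authorship 11.22.....
After op 5 (move_right): buffer="jtnjtcsodo" (len 10), cursors c1@2 c2@5, authorship 11.22.....
After op 6 (insert('w')): buffer="jtwnjtwcsodo" (len 12), cursors c1@3 c2@7, authorship 111.222.....
Authorship (.=original, N=cursor N): 1 1 1 . 2 2 2 . . . . .
Index 1: author = 1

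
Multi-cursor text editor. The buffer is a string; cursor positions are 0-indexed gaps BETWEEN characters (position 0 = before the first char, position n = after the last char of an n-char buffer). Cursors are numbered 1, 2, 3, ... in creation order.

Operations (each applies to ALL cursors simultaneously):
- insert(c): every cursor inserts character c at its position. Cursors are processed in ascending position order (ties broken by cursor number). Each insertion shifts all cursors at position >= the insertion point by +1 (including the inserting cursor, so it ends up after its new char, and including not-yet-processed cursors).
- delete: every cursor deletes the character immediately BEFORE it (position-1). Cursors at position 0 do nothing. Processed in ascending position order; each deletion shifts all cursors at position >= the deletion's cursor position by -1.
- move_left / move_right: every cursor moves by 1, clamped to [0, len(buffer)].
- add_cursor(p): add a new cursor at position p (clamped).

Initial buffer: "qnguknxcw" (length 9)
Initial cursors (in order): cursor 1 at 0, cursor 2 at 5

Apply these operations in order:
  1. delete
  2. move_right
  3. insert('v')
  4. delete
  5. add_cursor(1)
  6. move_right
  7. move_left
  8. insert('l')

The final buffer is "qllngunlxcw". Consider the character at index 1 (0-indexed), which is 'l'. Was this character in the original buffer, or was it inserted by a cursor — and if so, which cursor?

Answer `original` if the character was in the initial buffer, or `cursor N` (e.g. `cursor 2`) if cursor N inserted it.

Answer: cursor 1

Derivation:
After op 1 (delete): buffer="qngunxcw" (len 8), cursors c1@0 c2@4, authorship ........
After op 2 (move_right): buffer="qngunxcw" (len 8), cursors c1@1 c2@5, authorship ........
After op 3 (insert('v')): buffer="qvngunvxcw" (len 10), cursors c1@2 c2@7, authorship .1....2...
After op 4 (delete): buffer="qngunxcw" (len 8), cursors c1@1 c2@5, authorship ........
After op 5 (add_cursor(1)): buffer="qngunxcw" (len 8), cursors c1@1 c3@1 c2@5, authorship ........
After op 6 (move_right): buffer="qngunxcw" (len 8), cursors c1@2 c3@2 c2@6, authorship ........
After op 7 (move_left): buffer="qngunxcw" (len 8), cursors c1@1 c3@1 c2@5, authorship ........
After op 8 (insert('l')): buffer="qllngunlxcw" (len 11), cursors c1@3 c3@3 c2@8, authorship .13....2...
Authorship (.=original, N=cursor N): . 1 3 . . . . 2 . . .
Index 1: author = 1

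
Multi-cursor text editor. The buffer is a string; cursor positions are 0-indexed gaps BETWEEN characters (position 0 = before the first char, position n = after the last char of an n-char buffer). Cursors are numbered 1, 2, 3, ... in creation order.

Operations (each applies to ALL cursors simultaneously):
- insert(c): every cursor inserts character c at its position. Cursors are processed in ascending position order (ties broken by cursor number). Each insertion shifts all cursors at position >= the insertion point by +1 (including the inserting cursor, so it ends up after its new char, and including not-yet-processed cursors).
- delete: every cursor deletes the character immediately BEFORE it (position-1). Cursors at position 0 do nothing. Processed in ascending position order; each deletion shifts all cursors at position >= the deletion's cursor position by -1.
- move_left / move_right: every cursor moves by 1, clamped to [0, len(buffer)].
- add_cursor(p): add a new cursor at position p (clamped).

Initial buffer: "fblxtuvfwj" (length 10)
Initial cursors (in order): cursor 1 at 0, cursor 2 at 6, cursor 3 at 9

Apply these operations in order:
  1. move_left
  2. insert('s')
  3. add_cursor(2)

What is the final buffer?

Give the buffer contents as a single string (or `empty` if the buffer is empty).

Answer: sfblxtsuvfswj

Derivation:
After op 1 (move_left): buffer="fblxtuvfwj" (len 10), cursors c1@0 c2@5 c3@8, authorship ..........
After op 2 (insert('s')): buffer="sfblxtsuvfswj" (len 13), cursors c1@1 c2@7 c3@11, authorship 1.....2...3..
After op 3 (add_cursor(2)): buffer="sfblxtsuvfswj" (len 13), cursors c1@1 c4@2 c2@7 c3@11, authorship 1.....2...3..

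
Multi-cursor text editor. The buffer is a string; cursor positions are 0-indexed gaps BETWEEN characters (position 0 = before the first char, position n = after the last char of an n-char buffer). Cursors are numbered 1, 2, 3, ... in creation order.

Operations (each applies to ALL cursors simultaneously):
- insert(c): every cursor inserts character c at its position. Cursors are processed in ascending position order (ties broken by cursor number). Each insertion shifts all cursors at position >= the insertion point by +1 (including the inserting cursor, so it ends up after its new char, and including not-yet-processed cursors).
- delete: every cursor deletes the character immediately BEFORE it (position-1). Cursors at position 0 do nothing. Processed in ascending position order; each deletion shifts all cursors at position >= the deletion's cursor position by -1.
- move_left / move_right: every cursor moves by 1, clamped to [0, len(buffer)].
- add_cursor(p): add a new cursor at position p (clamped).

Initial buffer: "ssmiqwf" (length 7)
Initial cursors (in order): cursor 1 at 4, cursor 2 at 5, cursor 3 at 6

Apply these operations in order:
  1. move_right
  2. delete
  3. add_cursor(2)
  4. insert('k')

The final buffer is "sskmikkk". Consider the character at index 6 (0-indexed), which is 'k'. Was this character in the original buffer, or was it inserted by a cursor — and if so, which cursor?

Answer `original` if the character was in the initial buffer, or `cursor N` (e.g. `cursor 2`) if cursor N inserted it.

Answer: cursor 2

Derivation:
After op 1 (move_right): buffer="ssmiqwf" (len 7), cursors c1@5 c2@6 c3@7, authorship .......
After op 2 (delete): buffer="ssmi" (len 4), cursors c1@4 c2@4 c3@4, authorship ....
After op 3 (add_cursor(2)): buffer="ssmi" (len 4), cursors c4@2 c1@4 c2@4 c3@4, authorship ....
After op 4 (insert('k')): buffer="sskmikkk" (len 8), cursors c4@3 c1@8 c2@8 c3@8, authorship ..4..123
Authorship (.=original, N=cursor N): . . 4 . . 1 2 3
Index 6: author = 2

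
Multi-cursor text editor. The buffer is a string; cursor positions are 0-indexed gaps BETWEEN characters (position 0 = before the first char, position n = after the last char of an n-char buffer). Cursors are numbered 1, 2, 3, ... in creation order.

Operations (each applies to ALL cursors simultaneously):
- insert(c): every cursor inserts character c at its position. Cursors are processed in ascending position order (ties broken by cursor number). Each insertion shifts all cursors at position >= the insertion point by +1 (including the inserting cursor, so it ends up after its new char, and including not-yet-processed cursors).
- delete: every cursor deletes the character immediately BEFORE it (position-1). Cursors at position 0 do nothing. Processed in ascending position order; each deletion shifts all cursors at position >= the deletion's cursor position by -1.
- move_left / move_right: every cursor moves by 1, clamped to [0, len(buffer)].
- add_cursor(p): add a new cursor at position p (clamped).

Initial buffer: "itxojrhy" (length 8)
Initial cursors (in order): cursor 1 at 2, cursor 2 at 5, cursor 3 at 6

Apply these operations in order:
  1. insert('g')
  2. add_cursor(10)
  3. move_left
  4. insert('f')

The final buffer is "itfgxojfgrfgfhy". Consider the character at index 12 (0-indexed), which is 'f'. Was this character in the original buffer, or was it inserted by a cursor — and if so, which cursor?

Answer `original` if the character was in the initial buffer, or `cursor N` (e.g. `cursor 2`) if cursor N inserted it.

Answer: cursor 4

Derivation:
After op 1 (insert('g')): buffer="itgxojgrghy" (len 11), cursors c1@3 c2@7 c3@9, authorship ..1...2.3..
After op 2 (add_cursor(10)): buffer="itgxojgrghy" (len 11), cursors c1@3 c2@7 c3@9 c4@10, authorship ..1...2.3..
After op 3 (move_left): buffer="itgxojgrghy" (len 11), cursors c1@2 c2@6 c3@8 c4@9, authorship ..1...2.3..
After op 4 (insert('f')): buffer="itfgxojfgrfgfhy" (len 15), cursors c1@3 c2@8 c3@11 c4@13, authorship ..11...22.334..
Authorship (.=original, N=cursor N): . . 1 1 . . . 2 2 . 3 3 4 . .
Index 12: author = 4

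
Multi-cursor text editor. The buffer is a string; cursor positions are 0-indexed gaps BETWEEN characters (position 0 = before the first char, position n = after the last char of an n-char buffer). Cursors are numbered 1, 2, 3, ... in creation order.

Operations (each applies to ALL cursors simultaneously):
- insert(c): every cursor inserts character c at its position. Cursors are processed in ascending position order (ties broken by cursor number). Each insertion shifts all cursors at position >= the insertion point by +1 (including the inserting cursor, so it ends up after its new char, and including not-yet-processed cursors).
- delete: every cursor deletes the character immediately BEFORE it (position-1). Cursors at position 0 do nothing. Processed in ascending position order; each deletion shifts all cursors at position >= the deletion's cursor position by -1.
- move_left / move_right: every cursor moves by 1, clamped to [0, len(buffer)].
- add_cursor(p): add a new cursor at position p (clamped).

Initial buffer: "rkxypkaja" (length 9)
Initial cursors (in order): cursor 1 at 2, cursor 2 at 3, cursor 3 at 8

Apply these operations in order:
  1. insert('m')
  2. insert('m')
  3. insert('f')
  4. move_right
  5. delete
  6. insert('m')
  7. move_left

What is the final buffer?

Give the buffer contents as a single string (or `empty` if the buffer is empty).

After op 1 (insert('m')): buffer="rkmxmypkajma" (len 12), cursors c1@3 c2@5 c3@11, authorship ..1.2.....3.
After op 2 (insert('m')): buffer="rkmmxmmypkajmma" (len 15), cursors c1@4 c2@7 c3@14, authorship ..11.22.....33.
After op 3 (insert('f')): buffer="rkmmfxmmfypkajmmfa" (len 18), cursors c1@5 c2@9 c3@17, authorship ..111.222.....333.
After op 4 (move_right): buffer="rkmmfxmmfypkajmmfa" (len 18), cursors c1@6 c2@10 c3@18, authorship ..111.222.....333.
After op 5 (delete): buffer="rkmmfmmfpkajmmf" (len 15), cursors c1@5 c2@8 c3@15, authorship ..111222....333
After op 6 (insert('m')): buffer="rkmmfmmmfmpkajmmfm" (len 18), cursors c1@6 c2@10 c3@18, authorship ..11112222....3333
After op 7 (move_left): buffer="rkmmfmmmfmpkajmmfm" (len 18), cursors c1@5 c2@9 c3@17, authorship ..11112222....3333

Answer: rkmmfmmmfmpkajmmfm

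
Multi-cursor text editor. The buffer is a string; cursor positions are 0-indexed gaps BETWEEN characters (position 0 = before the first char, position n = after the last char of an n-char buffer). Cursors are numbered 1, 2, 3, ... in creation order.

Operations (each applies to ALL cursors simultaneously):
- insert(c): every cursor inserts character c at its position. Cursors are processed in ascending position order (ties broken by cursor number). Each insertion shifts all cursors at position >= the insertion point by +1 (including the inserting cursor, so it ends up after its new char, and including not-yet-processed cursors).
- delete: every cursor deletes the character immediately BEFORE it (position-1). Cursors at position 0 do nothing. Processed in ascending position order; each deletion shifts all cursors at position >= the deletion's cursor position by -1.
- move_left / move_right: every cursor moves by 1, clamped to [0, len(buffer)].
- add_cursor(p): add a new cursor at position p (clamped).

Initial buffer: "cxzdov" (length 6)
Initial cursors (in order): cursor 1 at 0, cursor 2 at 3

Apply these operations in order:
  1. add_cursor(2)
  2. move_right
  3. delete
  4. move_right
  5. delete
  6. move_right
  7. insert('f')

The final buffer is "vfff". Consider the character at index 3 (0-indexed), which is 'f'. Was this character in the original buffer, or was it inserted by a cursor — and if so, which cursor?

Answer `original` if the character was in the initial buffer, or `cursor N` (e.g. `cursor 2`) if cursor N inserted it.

Answer: cursor 3

Derivation:
After op 1 (add_cursor(2)): buffer="cxzdov" (len 6), cursors c1@0 c3@2 c2@3, authorship ......
After op 2 (move_right): buffer="cxzdov" (len 6), cursors c1@1 c3@3 c2@4, authorship ......
After op 3 (delete): buffer="xov" (len 3), cursors c1@0 c2@1 c3@1, authorship ...
After op 4 (move_right): buffer="xov" (len 3), cursors c1@1 c2@2 c3@2, authorship ...
After op 5 (delete): buffer="v" (len 1), cursors c1@0 c2@0 c3@0, authorship .
After op 6 (move_right): buffer="v" (len 1), cursors c1@1 c2@1 c3@1, authorship .
After op 7 (insert('f')): buffer="vfff" (len 4), cursors c1@4 c2@4 c3@4, authorship .123
Authorship (.=original, N=cursor N): . 1 2 3
Index 3: author = 3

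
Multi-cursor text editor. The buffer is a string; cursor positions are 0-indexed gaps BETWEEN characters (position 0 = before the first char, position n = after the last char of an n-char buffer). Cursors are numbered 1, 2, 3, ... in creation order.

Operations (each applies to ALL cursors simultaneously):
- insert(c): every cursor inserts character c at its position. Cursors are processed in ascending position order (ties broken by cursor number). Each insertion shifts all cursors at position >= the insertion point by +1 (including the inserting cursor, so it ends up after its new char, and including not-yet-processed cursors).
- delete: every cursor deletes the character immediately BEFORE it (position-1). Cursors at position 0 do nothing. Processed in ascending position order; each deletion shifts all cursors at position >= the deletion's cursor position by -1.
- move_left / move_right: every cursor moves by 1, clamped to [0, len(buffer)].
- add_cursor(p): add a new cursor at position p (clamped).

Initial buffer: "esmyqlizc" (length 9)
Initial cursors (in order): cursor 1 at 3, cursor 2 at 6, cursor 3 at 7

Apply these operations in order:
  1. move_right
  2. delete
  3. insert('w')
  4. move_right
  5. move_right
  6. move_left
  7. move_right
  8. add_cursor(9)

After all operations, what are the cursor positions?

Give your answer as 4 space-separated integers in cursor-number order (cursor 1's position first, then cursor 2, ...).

After op 1 (move_right): buffer="esmyqlizc" (len 9), cursors c1@4 c2@7 c3@8, authorship .........
After op 2 (delete): buffer="esmqlc" (len 6), cursors c1@3 c2@5 c3@5, authorship ......
After op 3 (insert('w')): buffer="esmwqlwwc" (len 9), cursors c1@4 c2@8 c3@8, authorship ...1..23.
After op 4 (move_right): buffer="esmwqlwwc" (len 9), cursors c1@5 c2@9 c3@9, authorship ...1..23.
After op 5 (move_right): buffer="esmwqlwwc" (len 9), cursors c1@6 c2@9 c3@9, authorship ...1..23.
After op 6 (move_left): buffer="esmwqlwwc" (len 9), cursors c1@5 c2@8 c3@8, authorship ...1..23.
After op 7 (move_right): buffer="esmwqlwwc" (len 9), cursors c1@6 c2@9 c3@9, authorship ...1..23.
After op 8 (add_cursor(9)): buffer="esmwqlwwc" (len 9), cursors c1@6 c2@9 c3@9 c4@9, authorship ...1..23.

Answer: 6 9 9 9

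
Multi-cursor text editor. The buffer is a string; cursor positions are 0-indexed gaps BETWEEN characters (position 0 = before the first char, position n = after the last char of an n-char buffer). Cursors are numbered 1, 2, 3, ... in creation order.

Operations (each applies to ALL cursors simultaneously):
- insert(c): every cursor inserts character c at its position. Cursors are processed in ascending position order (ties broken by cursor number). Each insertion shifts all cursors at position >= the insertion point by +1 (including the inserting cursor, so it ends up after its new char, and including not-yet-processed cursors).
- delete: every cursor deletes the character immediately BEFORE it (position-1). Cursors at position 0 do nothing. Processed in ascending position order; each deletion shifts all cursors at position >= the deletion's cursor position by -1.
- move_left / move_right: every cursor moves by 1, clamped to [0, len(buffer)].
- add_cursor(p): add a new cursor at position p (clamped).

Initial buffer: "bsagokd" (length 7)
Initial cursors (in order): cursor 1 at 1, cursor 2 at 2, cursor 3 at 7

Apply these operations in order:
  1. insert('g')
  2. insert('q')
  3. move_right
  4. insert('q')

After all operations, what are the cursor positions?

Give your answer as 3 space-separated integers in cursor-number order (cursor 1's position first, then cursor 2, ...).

After op 1 (insert('g')): buffer="bgsgagokdg" (len 10), cursors c1@2 c2@4 c3@10, authorship .1.2.....3
After op 2 (insert('q')): buffer="bgqsgqagokdgq" (len 13), cursors c1@3 c2@6 c3@13, authorship .11.22.....33
After op 3 (move_right): buffer="bgqsgqagokdgq" (len 13), cursors c1@4 c2@7 c3@13, authorship .11.22.....33
After op 4 (insert('q')): buffer="bgqsqgqaqgokdgqq" (len 16), cursors c1@5 c2@9 c3@16, authorship .11.122.2....333

Answer: 5 9 16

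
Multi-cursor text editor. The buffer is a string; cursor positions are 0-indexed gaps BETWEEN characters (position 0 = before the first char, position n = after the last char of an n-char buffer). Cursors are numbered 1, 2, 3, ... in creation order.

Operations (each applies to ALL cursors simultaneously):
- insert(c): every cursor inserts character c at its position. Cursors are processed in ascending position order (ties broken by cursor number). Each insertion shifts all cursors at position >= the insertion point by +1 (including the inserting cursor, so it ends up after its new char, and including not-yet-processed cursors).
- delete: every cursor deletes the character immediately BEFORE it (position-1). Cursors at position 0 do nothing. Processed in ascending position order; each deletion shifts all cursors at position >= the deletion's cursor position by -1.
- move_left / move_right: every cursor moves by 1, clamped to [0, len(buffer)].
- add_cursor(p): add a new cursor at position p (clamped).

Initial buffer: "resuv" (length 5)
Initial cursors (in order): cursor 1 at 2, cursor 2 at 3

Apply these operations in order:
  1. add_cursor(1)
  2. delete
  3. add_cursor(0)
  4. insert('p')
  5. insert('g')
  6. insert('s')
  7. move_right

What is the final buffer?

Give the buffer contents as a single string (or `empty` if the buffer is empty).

After op 1 (add_cursor(1)): buffer="resuv" (len 5), cursors c3@1 c1@2 c2@3, authorship .....
After op 2 (delete): buffer="uv" (len 2), cursors c1@0 c2@0 c3@0, authorship ..
After op 3 (add_cursor(0)): buffer="uv" (len 2), cursors c1@0 c2@0 c3@0 c4@0, authorship ..
After op 4 (insert('p')): buffer="ppppuv" (len 6), cursors c1@4 c2@4 c3@4 c4@4, authorship 1234..
After op 5 (insert('g')): buffer="ppppgggguv" (len 10), cursors c1@8 c2@8 c3@8 c4@8, authorship 12341234..
After op 6 (insert('s')): buffer="ppppggggssssuv" (len 14), cursors c1@12 c2@12 c3@12 c4@12, authorship 123412341234..
After op 7 (move_right): buffer="ppppggggssssuv" (len 14), cursors c1@13 c2@13 c3@13 c4@13, authorship 123412341234..

Answer: ppppggggssssuv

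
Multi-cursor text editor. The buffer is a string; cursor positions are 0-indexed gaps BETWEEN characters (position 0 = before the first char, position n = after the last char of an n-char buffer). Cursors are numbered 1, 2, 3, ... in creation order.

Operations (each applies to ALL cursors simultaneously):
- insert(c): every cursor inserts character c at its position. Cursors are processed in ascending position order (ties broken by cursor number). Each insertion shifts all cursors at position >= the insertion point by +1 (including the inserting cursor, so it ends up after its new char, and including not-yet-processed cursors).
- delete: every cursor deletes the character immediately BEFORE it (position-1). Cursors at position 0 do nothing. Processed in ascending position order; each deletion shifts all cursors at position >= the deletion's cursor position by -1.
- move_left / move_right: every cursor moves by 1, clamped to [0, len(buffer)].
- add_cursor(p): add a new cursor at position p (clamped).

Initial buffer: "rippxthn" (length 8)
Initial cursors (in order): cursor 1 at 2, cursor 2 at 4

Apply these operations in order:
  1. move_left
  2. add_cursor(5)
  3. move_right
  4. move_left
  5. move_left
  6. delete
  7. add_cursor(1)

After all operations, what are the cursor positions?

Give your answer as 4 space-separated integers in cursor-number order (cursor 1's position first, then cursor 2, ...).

After op 1 (move_left): buffer="rippxthn" (len 8), cursors c1@1 c2@3, authorship ........
After op 2 (add_cursor(5)): buffer="rippxthn" (len 8), cursors c1@1 c2@3 c3@5, authorship ........
After op 3 (move_right): buffer="rippxthn" (len 8), cursors c1@2 c2@4 c3@6, authorship ........
After op 4 (move_left): buffer="rippxthn" (len 8), cursors c1@1 c2@3 c3@5, authorship ........
After op 5 (move_left): buffer="rippxthn" (len 8), cursors c1@0 c2@2 c3@4, authorship ........
After op 6 (delete): buffer="rpxthn" (len 6), cursors c1@0 c2@1 c3@2, authorship ......
After op 7 (add_cursor(1)): buffer="rpxthn" (len 6), cursors c1@0 c2@1 c4@1 c3@2, authorship ......

Answer: 0 1 2 1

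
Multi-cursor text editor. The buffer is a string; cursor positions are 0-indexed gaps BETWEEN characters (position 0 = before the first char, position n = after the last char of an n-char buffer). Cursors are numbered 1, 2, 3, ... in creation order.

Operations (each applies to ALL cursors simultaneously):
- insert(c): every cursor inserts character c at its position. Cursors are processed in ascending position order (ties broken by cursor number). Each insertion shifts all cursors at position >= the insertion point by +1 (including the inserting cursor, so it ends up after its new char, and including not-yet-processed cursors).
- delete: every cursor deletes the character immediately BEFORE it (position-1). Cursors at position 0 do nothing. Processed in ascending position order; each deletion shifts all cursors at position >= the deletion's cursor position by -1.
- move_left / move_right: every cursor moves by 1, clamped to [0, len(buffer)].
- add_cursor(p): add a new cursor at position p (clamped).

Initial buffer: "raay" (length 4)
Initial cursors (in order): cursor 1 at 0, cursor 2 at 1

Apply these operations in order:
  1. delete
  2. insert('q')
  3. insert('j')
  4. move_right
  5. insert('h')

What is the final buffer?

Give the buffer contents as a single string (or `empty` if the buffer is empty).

Answer: qqjjahhay

Derivation:
After op 1 (delete): buffer="aay" (len 3), cursors c1@0 c2@0, authorship ...
After op 2 (insert('q')): buffer="qqaay" (len 5), cursors c1@2 c2@2, authorship 12...
After op 3 (insert('j')): buffer="qqjjaay" (len 7), cursors c1@4 c2@4, authorship 1212...
After op 4 (move_right): buffer="qqjjaay" (len 7), cursors c1@5 c2@5, authorship 1212...
After op 5 (insert('h')): buffer="qqjjahhay" (len 9), cursors c1@7 c2@7, authorship 1212.12..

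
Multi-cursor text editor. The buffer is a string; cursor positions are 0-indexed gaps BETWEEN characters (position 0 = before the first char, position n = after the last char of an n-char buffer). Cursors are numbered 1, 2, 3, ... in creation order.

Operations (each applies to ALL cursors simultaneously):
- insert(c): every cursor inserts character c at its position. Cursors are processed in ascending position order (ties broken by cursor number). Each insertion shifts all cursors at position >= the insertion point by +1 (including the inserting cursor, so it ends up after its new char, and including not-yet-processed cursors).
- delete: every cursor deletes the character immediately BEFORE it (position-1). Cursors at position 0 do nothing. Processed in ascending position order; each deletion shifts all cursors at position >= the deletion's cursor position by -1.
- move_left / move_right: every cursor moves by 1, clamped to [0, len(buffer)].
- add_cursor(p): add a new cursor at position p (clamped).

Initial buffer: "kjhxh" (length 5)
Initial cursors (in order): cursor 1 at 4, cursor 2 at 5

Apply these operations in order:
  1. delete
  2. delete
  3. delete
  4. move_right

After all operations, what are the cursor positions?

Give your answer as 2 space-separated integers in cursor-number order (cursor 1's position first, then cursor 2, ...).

Answer: 0 0

Derivation:
After op 1 (delete): buffer="kjh" (len 3), cursors c1@3 c2@3, authorship ...
After op 2 (delete): buffer="k" (len 1), cursors c1@1 c2@1, authorship .
After op 3 (delete): buffer="" (len 0), cursors c1@0 c2@0, authorship 
After op 4 (move_right): buffer="" (len 0), cursors c1@0 c2@0, authorship 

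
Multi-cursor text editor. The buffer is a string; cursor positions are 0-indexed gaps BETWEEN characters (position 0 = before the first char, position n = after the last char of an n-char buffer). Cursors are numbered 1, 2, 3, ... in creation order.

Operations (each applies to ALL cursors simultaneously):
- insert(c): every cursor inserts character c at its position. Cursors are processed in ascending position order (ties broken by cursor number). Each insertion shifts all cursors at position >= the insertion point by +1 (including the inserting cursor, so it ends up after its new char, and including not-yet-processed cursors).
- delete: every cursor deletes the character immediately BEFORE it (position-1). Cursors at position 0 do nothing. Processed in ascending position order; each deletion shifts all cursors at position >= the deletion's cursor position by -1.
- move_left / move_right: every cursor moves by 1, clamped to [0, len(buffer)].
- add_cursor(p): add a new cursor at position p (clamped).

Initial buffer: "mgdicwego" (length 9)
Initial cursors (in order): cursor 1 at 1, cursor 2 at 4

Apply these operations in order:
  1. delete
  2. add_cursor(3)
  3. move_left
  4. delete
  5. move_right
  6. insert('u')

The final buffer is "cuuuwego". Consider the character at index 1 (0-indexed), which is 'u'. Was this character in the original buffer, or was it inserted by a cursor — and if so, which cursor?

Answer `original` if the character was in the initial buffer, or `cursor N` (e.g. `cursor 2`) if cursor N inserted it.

After op 1 (delete): buffer="gdcwego" (len 7), cursors c1@0 c2@2, authorship .......
After op 2 (add_cursor(3)): buffer="gdcwego" (len 7), cursors c1@0 c2@2 c3@3, authorship .......
After op 3 (move_left): buffer="gdcwego" (len 7), cursors c1@0 c2@1 c3@2, authorship .......
After op 4 (delete): buffer="cwego" (len 5), cursors c1@0 c2@0 c3@0, authorship .....
After op 5 (move_right): buffer="cwego" (len 5), cursors c1@1 c2@1 c3@1, authorship .....
After op 6 (insert('u')): buffer="cuuuwego" (len 8), cursors c1@4 c2@4 c3@4, authorship .123....
Authorship (.=original, N=cursor N): . 1 2 3 . . . .
Index 1: author = 1

Answer: cursor 1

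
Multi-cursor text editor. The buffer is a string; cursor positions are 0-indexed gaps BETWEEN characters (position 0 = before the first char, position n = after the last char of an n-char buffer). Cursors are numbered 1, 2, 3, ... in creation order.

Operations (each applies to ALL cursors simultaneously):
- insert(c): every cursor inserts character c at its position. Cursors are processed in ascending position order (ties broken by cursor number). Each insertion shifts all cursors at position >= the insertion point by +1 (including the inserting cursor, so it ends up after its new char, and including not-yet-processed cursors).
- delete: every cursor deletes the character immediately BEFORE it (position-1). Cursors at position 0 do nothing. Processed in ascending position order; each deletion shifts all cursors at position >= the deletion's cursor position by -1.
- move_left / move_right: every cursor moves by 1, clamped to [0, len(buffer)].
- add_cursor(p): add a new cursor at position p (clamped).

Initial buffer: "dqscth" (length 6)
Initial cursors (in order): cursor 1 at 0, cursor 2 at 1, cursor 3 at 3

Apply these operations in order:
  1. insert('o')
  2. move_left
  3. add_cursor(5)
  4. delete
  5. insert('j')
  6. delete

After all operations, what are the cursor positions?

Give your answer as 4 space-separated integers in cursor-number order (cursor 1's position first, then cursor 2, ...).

Answer: 0 1 2 2

Derivation:
After op 1 (insert('o')): buffer="odoqsocth" (len 9), cursors c1@1 c2@3 c3@6, authorship 1.2..3...
After op 2 (move_left): buffer="odoqsocth" (len 9), cursors c1@0 c2@2 c3@5, authorship 1.2..3...
After op 3 (add_cursor(5)): buffer="odoqsocth" (len 9), cursors c1@0 c2@2 c3@5 c4@5, authorship 1.2..3...
After op 4 (delete): buffer="ooocth" (len 6), cursors c1@0 c2@1 c3@2 c4@2, authorship 123...
After op 5 (insert('j')): buffer="jojojjocth" (len 10), cursors c1@1 c2@3 c3@6 c4@6, authorship 1122343...
After op 6 (delete): buffer="ooocth" (len 6), cursors c1@0 c2@1 c3@2 c4@2, authorship 123...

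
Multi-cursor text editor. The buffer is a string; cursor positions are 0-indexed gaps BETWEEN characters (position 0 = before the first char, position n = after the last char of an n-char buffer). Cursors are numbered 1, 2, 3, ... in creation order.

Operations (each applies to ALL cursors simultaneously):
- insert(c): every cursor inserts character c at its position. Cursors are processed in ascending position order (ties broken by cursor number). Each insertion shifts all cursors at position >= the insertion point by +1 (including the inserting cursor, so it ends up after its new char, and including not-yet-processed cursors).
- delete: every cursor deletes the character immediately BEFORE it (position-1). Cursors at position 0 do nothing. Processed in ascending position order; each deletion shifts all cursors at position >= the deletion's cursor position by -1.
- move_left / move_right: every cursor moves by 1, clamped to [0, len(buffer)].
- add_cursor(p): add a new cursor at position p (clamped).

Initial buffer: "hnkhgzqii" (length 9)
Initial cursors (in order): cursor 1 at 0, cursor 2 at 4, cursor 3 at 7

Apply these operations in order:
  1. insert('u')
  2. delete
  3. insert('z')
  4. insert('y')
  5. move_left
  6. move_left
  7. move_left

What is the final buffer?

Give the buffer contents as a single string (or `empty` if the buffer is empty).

Answer: zyhnkhzygzqzyii

Derivation:
After op 1 (insert('u')): buffer="uhnkhugzquii" (len 12), cursors c1@1 c2@6 c3@10, authorship 1....2...3..
After op 2 (delete): buffer="hnkhgzqii" (len 9), cursors c1@0 c2@4 c3@7, authorship .........
After op 3 (insert('z')): buffer="zhnkhzgzqzii" (len 12), cursors c1@1 c2@6 c3@10, authorship 1....2...3..
After op 4 (insert('y')): buffer="zyhnkhzygzqzyii" (len 15), cursors c1@2 c2@8 c3@13, authorship 11....22...33..
After op 5 (move_left): buffer="zyhnkhzygzqzyii" (len 15), cursors c1@1 c2@7 c3@12, authorship 11....22...33..
After op 6 (move_left): buffer="zyhnkhzygzqzyii" (len 15), cursors c1@0 c2@6 c3@11, authorship 11....22...33..
After op 7 (move_left): buffer="zyhnkhzygzqzyii" (len 15), cursors c1@0 c2@5 c3@10, authorship 11....22...33..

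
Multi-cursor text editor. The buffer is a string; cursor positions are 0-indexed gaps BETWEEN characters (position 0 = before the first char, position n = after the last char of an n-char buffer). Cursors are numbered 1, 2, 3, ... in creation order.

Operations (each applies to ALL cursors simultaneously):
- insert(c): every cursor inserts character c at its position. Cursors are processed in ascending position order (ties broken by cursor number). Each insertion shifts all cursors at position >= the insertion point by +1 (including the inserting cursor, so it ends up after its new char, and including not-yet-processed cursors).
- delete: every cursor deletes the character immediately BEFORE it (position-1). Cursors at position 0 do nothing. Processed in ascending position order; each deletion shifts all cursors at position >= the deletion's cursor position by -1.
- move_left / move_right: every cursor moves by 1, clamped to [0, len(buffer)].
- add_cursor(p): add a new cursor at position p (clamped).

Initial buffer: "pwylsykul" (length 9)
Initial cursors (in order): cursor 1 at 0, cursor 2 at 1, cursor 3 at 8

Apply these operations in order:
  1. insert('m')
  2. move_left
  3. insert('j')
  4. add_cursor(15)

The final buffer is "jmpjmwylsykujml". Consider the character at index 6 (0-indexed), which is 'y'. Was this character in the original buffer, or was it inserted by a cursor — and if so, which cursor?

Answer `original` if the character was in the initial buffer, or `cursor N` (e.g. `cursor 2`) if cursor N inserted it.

Answer: original

Derivation:
After op 1 (insert('m')): buffer="mpmwylsykuml" (len 12), cursors c1@1 c2@3 c3@11, authorship 1.2.......3.
After op 2 (move_left): buffer="mpmwylsykuml" (len 12), cursors c1@0 c2@2 c3@10, authorship 1.2.......3.
After op 3 (insert('j')): buffer="jmpjmwylsykujml" (len 15), cursors c1@1 c2@4 c3@13, authorship 11.22.......33.
After op 4 (add_cursor(15)): buffer="jmpjmwylsykujml" (len 15), cursors c1@1 c2@4 c3@13 c4@15, authorship 11.22.......33.
Authorship (.=original, N=cursor N): 1 1 . 2 2 . . . . . . . 3 3 .
Index 6: author = original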